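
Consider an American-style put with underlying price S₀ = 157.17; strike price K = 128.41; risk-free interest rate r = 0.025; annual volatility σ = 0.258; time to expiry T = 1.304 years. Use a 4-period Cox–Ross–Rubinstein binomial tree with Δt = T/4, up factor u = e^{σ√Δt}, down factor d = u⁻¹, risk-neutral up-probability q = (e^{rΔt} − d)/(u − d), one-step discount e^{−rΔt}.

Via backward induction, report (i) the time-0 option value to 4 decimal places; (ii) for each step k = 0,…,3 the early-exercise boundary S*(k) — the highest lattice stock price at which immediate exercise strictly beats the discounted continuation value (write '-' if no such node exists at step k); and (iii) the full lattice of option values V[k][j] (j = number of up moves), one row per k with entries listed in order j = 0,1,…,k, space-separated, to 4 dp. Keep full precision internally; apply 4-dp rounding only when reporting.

Δt=0.32600  u=1.15871  d=0.86303  q=0.49092  discount=0.99188
step 4 (expiry): payoffs max(K−S,0) = 41.2197 11.3472 0.0000 0.0000 0.0000
step 3: (k=3,j=0): S=101.0284, (K−S)⁺=27.3816, hold=26.3393 ⇒ V=27.3816 exercise | (k=3,j=1): S=135.6420, (K−S)⁺=0.0000, hold=5.7298 ⇒ V=5.7298 continue | (k=3,j=2): S=182.1147, (K−S)⁺=0.0000, hold=0.0000 ⇒ V=0.0000 continue | (k=3,j=3): S=244.5095, (K−S)⁺=0.0000, hold=0.0000 ⇒ V=0.0000 continue  boundary S*=101.0284
step 2: (k=2,j=0): S=117.0628, (K−S)⁺=11.3472, hold=16.6164 ⇒ V=16.6164 continue | (k=2,j=1): S=157.1700, (K−S)⁺=0.0000, hold=2.8933 ⇒ V=2.8933 continue | (k=2,j=2): S=211.0184, (K−S)⁺=0.0000, hold=0.0000 ⇒ V=0.0000 continue  boundary S*=-
step 1: (k=1,j=0): S=135.6420, (K−S)⁺=0.0000, hold=9.7993 ⇒ V=9.7993 continue | (k=1,j=1): S=182.1147, (K−S)⁺=0.0000, hold=1.4610 ⇒ V=1.4610 continue  boundary S*=-
step 0: (k=0,j=0): S=157.1700, (K−S)⁺=0.0000, hold=5.6596 ⇒ V=5.6596 continue  boundary S*=-

price = 5.6596
boundary = - - - 101.0284
tree:
5.6596
9.7993 1.4610
16.6164 2.8933 0.0000
27.3816 5.7298 0.0000 0.0000
41.2197 11.3472 0.0000 0.0000 0.0000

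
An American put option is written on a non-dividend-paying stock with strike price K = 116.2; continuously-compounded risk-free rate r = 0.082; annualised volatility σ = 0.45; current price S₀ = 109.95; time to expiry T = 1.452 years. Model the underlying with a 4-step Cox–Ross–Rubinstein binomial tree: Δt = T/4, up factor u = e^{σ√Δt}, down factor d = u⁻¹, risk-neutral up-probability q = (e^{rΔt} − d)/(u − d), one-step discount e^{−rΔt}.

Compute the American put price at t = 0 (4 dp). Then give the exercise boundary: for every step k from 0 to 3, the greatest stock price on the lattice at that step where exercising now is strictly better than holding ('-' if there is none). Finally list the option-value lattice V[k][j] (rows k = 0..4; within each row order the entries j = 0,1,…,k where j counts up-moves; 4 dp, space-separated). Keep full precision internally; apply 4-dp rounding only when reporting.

Δt=0.36300  u=1.31144  d=0.76252  q=0.48767  discount=0.97067
step 4 (expiry): payoffs max(K−S,0) = 79.0288 52.2705 6.2500 0.0000 0.0000
step 3: (k=3,j=0): S=48.7477, (K−S)⁺=67.4523, hold=64.0445 ⇒ V=67.4523 exercise | (k=3,j=1): S=83.8394, (K−S)⁺=32.3606, hold=28.9528 ⇒ V=32.3606 exercise | (k=3,j=2): S=144.1924, (K−S)⁺=0.0000, hold=3.1081 ⇒ V=3.1081 continue | (k=3,j=3): S=247.9913, (K−S)⁺=0.0000, hold=0.0000 ⇒ V=0.0000 continue  boundary S*=83.8394
step 2: (k=2,j=0): S=63.9295, (K−S)⁺=52.2705, hold=48.8627 ⇒ V=52.2705 exercise | (k=2,j=1): S=109.9500, (K−S)⁺=6.2500, hold=17.5643 ⇒ V=17.5643 continue | (k=2,j=2): S=189.0991, (K−S)⁺=0.0000, hold=1.5457 ⇒ V=1.5457 continue  boundary S*=63.9295
step 1: (k=1,j=0): S=83.8394, (K−S)⁺=32.3606, hold=34.3086 ⇒ V=34.3086 continue | (k=1,j=1): S=144.1924, (K−S)⁺=0.0000, hold=9.4664 ⇒ V=9.4664 continue  boundary S*=-
step 0: (k=0,j=0): S=109.9500, (K−S)⁺=6.2500, hold=21.5428 ⇒ V=21.5428 continue  boundary S*=-

price = 21.5428
boundary = - - 63.9295 83.8394
tree:
21.5428
34.3086 9.4664
52.2705 17.5643 1.5457
67.4523 32.3606 3.1081 0.0000
79.0288 52.2705 6.2500 0.0000 0.0000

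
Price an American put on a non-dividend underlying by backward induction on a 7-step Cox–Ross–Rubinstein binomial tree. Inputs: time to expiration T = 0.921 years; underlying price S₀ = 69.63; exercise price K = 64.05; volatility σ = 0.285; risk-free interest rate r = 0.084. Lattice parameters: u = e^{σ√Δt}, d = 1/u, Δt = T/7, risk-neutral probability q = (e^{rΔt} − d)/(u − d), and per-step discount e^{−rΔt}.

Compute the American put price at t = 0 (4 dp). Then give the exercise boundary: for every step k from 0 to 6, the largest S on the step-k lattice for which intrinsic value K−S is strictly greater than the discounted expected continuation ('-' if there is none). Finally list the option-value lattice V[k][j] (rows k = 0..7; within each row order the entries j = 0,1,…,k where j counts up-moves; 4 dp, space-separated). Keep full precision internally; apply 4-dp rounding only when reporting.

params: Δt=0.13157 u=1.10891 d=0.90179 q=0.52783 e^(-rΔt)=0.98901
t_7 payoffs: 30.2806 22.5245 12.9868 1.2586 0.0000 0.0000 0.0000 0.0000
t_6: node(6,0) S=37.4472 payoff=26.6028 vs cont=25.8989 → 26.6028 [stop]  node(6,1) S=46.0481 payoff=18.0019 vs cont=17.2979 → 18.0019 [stop]  node(6,2) S=56.6244 payoff=7.4256 vs cont=6.7216 → 7.4256 [stop]  node(6,3) S=69.6300 payoff=0.0000 vs cont=0.5877 → 0.5877 [wait]  node(6,4) S=85.6227 payoff=0.0000 vs cont=0.0000 → 0.0000 [wait]  node(6,5) S=105.2886 payoff=0.0000 vs cont=0.0000 → 0.0000 [wait]  node(6,6) S=129.4714 payoff=0.0000 vs cont=0.0000 → 0.0000 [wait]  ⇒ S*(6)=56.6244
t_5: node(5,0) S=41.5255 payoff=22.5245 vs cont=21.8205 → 22.5245 [stop]  node(5,1) S=51.0632 payoff=12.9868 vs cont=12.2829 → 12.9868 [stop]  node(5,2) S=62.7914 payoff=1.2586 vs cont=3.7744 → 3.7744 [wait]  node(5,3) S=77.2134 payoff=0.0000 vs cont=0.2745 → 0.2745 [wait]  node(5,4) S=94.9478 payoff=0.0000 vs cont=0.0000 → 0.0000 [wait]  node(5,5) S=116.7556 payoff=0.0000 vs cont=0.0000 → 0.0000 [wait]  ⇒ S*(5)=51.0632
t_4: node(4,0) S=46.0481 payoff=18.0019 vs cont=17.2979 → 18.0019 [stop]  node(4,1) S=56.6244 payoff=7.4256 vs cont=8.0349 → 8.0349 [wait]  node(4,2) S=69.6300 payoff=0.0000 vs cont=1.9058 → 1.9058 [wait]  node(4,3) S=85.6227 payoff=0.0000 vs cont=0.1282 → 0.1282 [wait]  node(4,4) S=105.2886 payoff=0.0000 vs cont=0.0000 → 0.0000 [wait]  ⇒ S*(4)=46.0481
t_3: node(3,0) S=51.0632 payoff=12.9868 vs cont=12.6010 → 12.9868 [stop]  node(3,1) S=62.7914 payoff=1.2586 vs cont=4.7470 → 4.7470 [wait]  node(3,2) S=77.2134 payoff=0.0000 vs cont=0.9569 → 0.9569 [wait]  node(3,3) S=94.9478 payoff=0.0000 vs cont=0.0599 → 0.0599 [wait]  ⇒ S*(3)=51.0632
t_2: node(2,0) S=56.6244 payoff=7.4256 vs cont=8.5426 → 8.5426 [wait]  node(2,1) S=69.6300 payoff=0.0000 vs cont=2.7163 → 2.7163 [wait]  node(2,2) S=85.6227 payoff=0.0000 vs cont=0.4781 → 0.4781 [wait]  ⇒ S*(2)=-
t_1: node(1,0) S=62.7914 payoff=1.2586 vs cont=5.4072 → 5.4072 [wait]  node(1,1) S=77.2134 payoff=0.0000 vs cont=1.5180 → 1.5180 [wait]  ⇒ S*(1)=-
t_0: node(0,0) S=69.6300 payoff=0.0000 vs cont=3.3175 → 3.3175 [wait]  ⇒ S*(0)=-

price = 3.3175
boundary = - - - 51.0632 46.0481 51.0632 56.6244
tree:
3.3175
5.4072 1.5180
8.5426 2.7163 0.4781
12.9868 4.7470 0.9569 0.0599
18.0019 8.0349 1.9058 0.1282 0.0000
22.5245 12.9868 3.7744 0.2745 0.0000 0.0000
26.6028 18.0019 7.4256 0.5877 0.0000 0.0000 0.0000
30.2806 22.5245 12.9868 1.2586 0.0000 0.0000 0.0000 0.0000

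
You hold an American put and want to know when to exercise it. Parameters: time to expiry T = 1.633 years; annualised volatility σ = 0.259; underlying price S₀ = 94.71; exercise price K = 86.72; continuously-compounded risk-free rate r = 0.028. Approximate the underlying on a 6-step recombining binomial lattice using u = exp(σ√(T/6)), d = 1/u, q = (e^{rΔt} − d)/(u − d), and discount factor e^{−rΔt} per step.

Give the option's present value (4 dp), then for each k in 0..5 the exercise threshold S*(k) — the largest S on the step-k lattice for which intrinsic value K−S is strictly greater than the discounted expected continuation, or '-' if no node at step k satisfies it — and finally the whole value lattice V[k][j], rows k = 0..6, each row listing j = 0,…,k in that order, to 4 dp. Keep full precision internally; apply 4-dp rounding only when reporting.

Δt=0.27217  u=1.14467  d=0.87361  q=0.49449  discount=0.99241
step 6 (expiry): payoffs max(K−S,0) = 44.6176 31.5542 14.4376 0.0000 0.0000 0.0000 0.0000
step 5: (k=5,j=0): S=48.1935, (K−S)⁺=38.5265, hold=37.8682 ⇒ V=38.5265 exercise | (k=5,j=1): S=63.1468, (K−S)⁺=23.5732, hold=22.9149 ⇒ V=23.5732 exercise | (k=5,j=2): S=82.7398, (K−S)⁺=3.9802, hold=7.2429 ⇒ V=7.2429 continue | (k=5,j=3): S=108.4120, (K−S)⁺=0.0000, hold=0.0000 ⇒ V=0.0000 continue | (k=5,j=4): S=142.0497, (K−S)⁺=0.0000, hold=0.0000 ⇒ V=0.0000 continue | (k=5,j=5): S=186.1245, (K−S)⁺=0.0000, hold=0.0000 ⇒ V=0.0000 continue  boundary S*=63.1468
step 4: (k=4,j=0): S=55.1658, (K−S)⁺=31.5542, hold=30.8959 ⇒ V=31.5542 exercise | (k=4,j=1): S=72.2824, (K−S)⁺=14.4376, hold=15.3803 ⇒ V=15.3803 continue | (k=4,j=2): S=94.7100, (K−S)⁺=0.0000, hold=3.6335 ⇒ V=3.6335 continue | (k=4,j=3): S=124.0963, (K−S)⁺=0.0000, hold=0.0000 ⇒ V=0.0000 continue | (k=4,j=4): S=162.6006, (K−S)⁺=0.0000, hold=0.0000 ⇒ V=0.0000 continue  boundary S*=55.1658
step 3: (k=3,j=0): S=63.1468, (K−S)⁺=23.5732, hold=23.3775 ⇒ V=23.5732 exercise | (k=3,j=1): S=82.7398, (K−S)⁺=3.9802, hold=9.4990 ⇒ V=9.4990 continue | (k=3,j=2): S=108.4120, (K−S)⁺=0.0000, hold=1.8228 ⇒ V=1.8228 continue | (k=3,j=3): S=142.0497, (K−S)⁺=0.0000, hold=0.0000 ⇒ V=0.0000 continue  boundary S*=63.1468
step 2: (k=2,j=0): S=72.2824, (K−S)⁺=14.4376, hold=16.4875 ⇒ V=16.4875 continue | (k=2,j=1): S=94.7100, (K−S)⁺=0.0000, hold=5.6599 ⇒ V=5.6599 continue | (k=2,j=2): S=124.0963, (K−S)⁺=0.0000, hold=0.9145 ⇒ V=0.9145 continue  boundary S*=-
step 1: (k=1,j=0): S=82.7398, (K−S)⁺=3.9802, hold=11.0488 ⇒ V=11.0488 continue | (k=1,j=1): S=108.4120, (K−S)⁺=0.0000, hold=3.2881 ⇒ V=3.2881 continue  boundary S*=-
step 0: (k=0,j=0): S=94.7100, (K−S)⁺=0.0000, hold=7.1565 ⇒ V=7.1565 continue  boundary S*=-

price = 7.1565
boundary = - - - 63.1468 55.1658 63.1468
tree:
7.1565
11.0488 3.2881
16.4875 5.6599 0.9145
23.5732 9.4990 1.8228 0.0000
31.5542 15.3803 3.6335 0.0000 0.0000
38.5265 23.5732 7.2429 0.0000 0.0000 0.0000
44.6176 31.5542 14.4376 0.0000 0.0000 0.0000 0.0000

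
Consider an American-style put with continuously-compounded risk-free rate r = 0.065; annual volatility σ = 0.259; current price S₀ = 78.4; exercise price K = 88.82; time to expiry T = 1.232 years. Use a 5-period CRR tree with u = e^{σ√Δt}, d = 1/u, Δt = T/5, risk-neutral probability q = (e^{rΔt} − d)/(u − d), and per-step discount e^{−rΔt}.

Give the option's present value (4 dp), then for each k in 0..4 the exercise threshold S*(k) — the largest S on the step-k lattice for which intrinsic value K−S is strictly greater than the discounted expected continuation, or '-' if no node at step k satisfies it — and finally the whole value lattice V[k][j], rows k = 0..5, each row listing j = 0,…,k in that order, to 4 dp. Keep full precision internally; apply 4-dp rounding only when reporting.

Δt=0.24640, u=1.13719, d=0.87936, q=0.53052, disc=e^(-rΔt)=0.98411
k=5 terminal: V=max(K-S,0) → 47.5967 35.5096 19.8784 0.0000 0.0000 0.0000
k=4: j=0 S=46.8789 intr=41.9411 cont=40.5299 V=41.9411[EX]; j=1 S=60.6243 intr=28.1957 cont=26.7845 V=28.1957[EX]; j=2 S=78.4000 intr=10.4200 cont=9.1842 V=10.4200[EX]; j=3 S=101.3878 intr=0.0000 cont=0.0000 V=0.0000[hold]; j=4 S=131.1158 intr=0.0000 cont=0.0000 V=0.0000[hold]  S*(4)=78.4000
k=3: j=0 S=53.3104 intr=35.5096 cont=34.0984 V=35.5096[EX]; j=1 S=68.9416 intr=19.8784 cont=18.4672 V=19.8784[EX]; j=2 S=89.1560 intr=0.0000 cont=4.8143 V=4.8143[hold]; j=3 S=115.2976 intr=0.0000 cont=0.0000 V=0.0000[hold]  S*(3)=68.9416
k=2: j=0 S=60.6243 intr=28.1957 cont=26.7845 V=28.1957[EX]; j=1 S=78.4000 intr=10.4200 cont=11.6977 V=11.6977[hold]; j=2 S=101.3878 intr=0.0000 cont=2.2243 V=2.2243[hold]  S*(2)=60.6243
k=1: j=0 S=68.9416 intr=19.8784 cont=19.1343 V=19.8784[EX]; j=1 S=89.1560 intr=0.0000 cont=6.5659 V=6.5659[hold]  S*(1)=68.9416
k=0: j=0 S=78.4000 intr=10.4200 cont=12.6122 V=12.6122[hold]  S*(0)=-

price = 12.6122
boundary = - 68.9416 60.6243 68.9416 78.4000
tree:
12.6122
19.8784 6.5659
28.1957 11.6977 2.2243
35.5096 19.8784 4.8143 0.0000
41.9411 28.1957 10.4200 0.0000 0.0000
47.5967 35.5096 19.8784 0.0000 0.0000 0.0000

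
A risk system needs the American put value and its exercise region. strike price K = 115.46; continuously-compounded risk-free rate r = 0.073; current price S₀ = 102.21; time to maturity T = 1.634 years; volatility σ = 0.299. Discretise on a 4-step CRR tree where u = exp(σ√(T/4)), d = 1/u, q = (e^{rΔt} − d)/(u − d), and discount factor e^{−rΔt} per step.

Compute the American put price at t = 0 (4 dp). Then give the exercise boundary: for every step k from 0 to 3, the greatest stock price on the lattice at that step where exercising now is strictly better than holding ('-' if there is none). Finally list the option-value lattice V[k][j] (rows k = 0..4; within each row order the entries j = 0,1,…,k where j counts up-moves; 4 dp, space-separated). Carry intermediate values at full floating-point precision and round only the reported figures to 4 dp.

price = 18.8948
boundary = - 84.4303 69.7435 84.4303
tree:
18.8948
31.0297 9.2575
45.7165 17.2314 2.7447
57.8486 31.0297 6.0306 0.0000
67.8702 45.7165 13.2500 0.0000 0.0000

params: Δt=0.40850 u=1.21058 d=0.82605 q=0.53109 e^(-rΔt)=0.97062
t_4 payoffs: 67.8702 45.7165 13.2500 0.0000 0.0000
t_3: node(3,0) S=57.6114 payoff=57.8486 vs cont=54.4563 → 57.8486 [stop]  node(3,1) S=84.4303 payoff=31.0297 vs cont=27.6374 → 31.0297 [stop]  node(3,2) S=123.7338 payoff=0.0000 vs cont=6.0306 → 6.0306 [wait]  node(3,3) S=181.3335 payoff=0.0000 vs cont=0.0000 → 0.0000 [wait]  ⇒ S*(3)=84.4303
t_2: node(2,0) S=69.7435 payoff=45.7165 vs cont=42.3243 → 45.7165 [stop]  node(2,1) S=102.2100 payoff=13.2500 vs cont=17.2314 → 17.2314 [wait]  node(2,2) S=149.7901 payoff=0.0000 vs cont=2.7447 → 2.7447 [wait]  ⇒ S*(2)=69.7435
t_1: node(1,0) S=84.4303 payoff=31.0297 vs cont=29.6898 → 31.0297 [stop]  node(1,1) S=123.7338 payoff=0.0000 vs cont=9.2575 → 9.2575 [wait]  ⇒ S*(1)=84.4303
t_0: node(0,0) S=102.2100 payoff=13.2500 vs cont=18.8948 → 18.8948 [wait]  ⇒ S*(0)=-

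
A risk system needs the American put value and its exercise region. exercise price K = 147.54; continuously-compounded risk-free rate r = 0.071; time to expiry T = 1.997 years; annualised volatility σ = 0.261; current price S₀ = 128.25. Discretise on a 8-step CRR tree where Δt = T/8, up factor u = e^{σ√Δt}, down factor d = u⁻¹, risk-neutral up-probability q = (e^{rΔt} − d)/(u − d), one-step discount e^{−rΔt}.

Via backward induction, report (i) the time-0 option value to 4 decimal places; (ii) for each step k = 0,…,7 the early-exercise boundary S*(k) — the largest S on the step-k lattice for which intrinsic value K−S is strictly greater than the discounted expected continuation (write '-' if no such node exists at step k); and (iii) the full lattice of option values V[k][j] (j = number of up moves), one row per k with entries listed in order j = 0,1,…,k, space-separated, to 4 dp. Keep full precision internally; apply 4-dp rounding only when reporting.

price = 23.6133
boundary = - 112.5705 98.8079 112.5705 98.8079 112.5705 98.8079 112.5705
tree:
23.6133
34.9695 14.5631
48.7321 22.9476 7.7855
60.8121 34.9695 13.2987 3.2691
71.4153 48.7321 21.9987 6.2055 0.8343
80.7221 60.8121 34.9695 11.4959 1.8294 0.0000
88.8911 71.4153 48.7321 20.5779 4.0116 0.0000 0.0000
96.0614 80.7221 60.8121 34.9695 8.7968 0.0000 0.0000 0.0000
102.3550 88.8911 71.4153 48.7321 19.2900 0.0000 0.0000 0.0000 0.0000

Δt=0.24963, u=1.13929, d=0.87774, q=0.53581, disc=e^(-rΔt)=0.98243
k=8 terminal: V=max(K-S,0) → 102.3550 88.8911 71.4153 48.7321 19.2900 0.0000 0.0000 0.0000 0.0000
k=7: j=0 S=51.4786 intr=96.0614 cont=93.4695 V=96.0614[EX]; j=1 S=66.8179 intr=80.7221 cont=78.1302 V=80.7221[EX]; j=2 S=86.7279 intr=60.8121 cont=58.2203 V=60.8121[EX]; j=3 S=112.5705 intr=34.9695 cont=32.3777 V=34.9695[EX]; j=4 S=146.1135 intr=1.4265 cont=8.7968 V=8.7968[hold]; j=5 S=189.6514 intr=0.0000 cont=0.0000 V=0.0000[hold]; j=6 S=246.1625 intr=0.0000 cont=0.0000 V=0.0000[hold]; j=7 S=319.5124 intr=0.0000 cont=0.0000 V=0.0000[hold]  S*(7)=112.5705
k=6: j=0 S=58.6489 intr=88.8911 cont=86.2992 V=88.8911[EX]; j=1 S=76.1247 intr=71.4153 cont=68.8234 V=71.4153[EX]; j=2 S=98.8079 intr=48.7321 cont=46.1403 V=48.7321[EX]; j=3 S=128.2500 intr=19.2900 cont=20.5779 V=20.5779[hold]; j=4 S=166.4651 intr=0.0000 cont=4.0116 V=4.0116[hold]; j=5 S=216.0673 intr=0.0000 cont=0.0000 V=0.0000[hold]; j=6 S=280.4496 intr=0.0000 cont=0.0000 V=0.0000[hold]  S*(6)=98.8079
k=5: j=0 S=66.8179 intr=80.7221 cont=78.1302 V=80.7221[EX]; j=1 S=86.7279 intr=60.8121 cont=58.2203 V=60.8121[EX]; j=2 S=112.5705 intr=34.9695 cont=33.0556 V=34.9695[EX]; j=3 S=146.1135 intr=1.4265 cont=11.4959 V=11.4959[hold]; j=4 S=189.6514 intr=0.0000 cont=1.8294 V=1.8294[hold]; j=5 S=246.1625 intr=0.0000 cont=0.0000 V=0.0000[hold]  S*(5)=112.5705
k=4: j=0 S=76.1247 intr=71.4153 cont=68.8234 V=71.4153[EX]; j=1 S=98.8079 intr=48.7321 cont=46.1403 V=48.7321[EX]; j=2 S=128.2500 intr=19.2900 cont=21.9987 V=21.9987[hold]; j=3 S=166.4651 intr=0.0000 cont=6.2055 V=6.2055[hold]; j=4 S=216.0673 intr=0.0000 cont=0.8343 V=0.8343[hold]  S*(4)=98.8079
k=3: j=0 S=86.7279 intr=60.8121 cont=58.2203 V=60.8121[EX]; j=1 S=112.5705 intr=34.9695 cont=33.8035 V=34.9695[EX]; j=2 S=146.1135 intr=1.4265 cont=13.2987 V=13.2987[hold]; j=3 S=189.6514 intr=0.0000 cont=3.2691 V=3.2691[hold]  S*(3)=112.5705
k=2: j=0 S=98.8079 intr=48.7321 cont=46.1403 V=48.7321[EX]; j=1 S=128.2500 intr=19.2900 cont=22.9476 V=22.9476[hold]; j=2 S=166.4651 intr=0.0000 cont=7.7855 V=7.7855[hold]  S*(2)=98.8079
k=1: j=0 S=112.5705 intr=34.9695 cont=34.3031 V=34.9695[EX]; j=1 S=146.1135 intr=1.4265 cont=14.5631 V=14.5631[hold]  S*(1)=112.5705
k=0: j=0 S=128.2500 intr=19.2900 cont=23.6133 V=23.6133[hold]  S*(0)=-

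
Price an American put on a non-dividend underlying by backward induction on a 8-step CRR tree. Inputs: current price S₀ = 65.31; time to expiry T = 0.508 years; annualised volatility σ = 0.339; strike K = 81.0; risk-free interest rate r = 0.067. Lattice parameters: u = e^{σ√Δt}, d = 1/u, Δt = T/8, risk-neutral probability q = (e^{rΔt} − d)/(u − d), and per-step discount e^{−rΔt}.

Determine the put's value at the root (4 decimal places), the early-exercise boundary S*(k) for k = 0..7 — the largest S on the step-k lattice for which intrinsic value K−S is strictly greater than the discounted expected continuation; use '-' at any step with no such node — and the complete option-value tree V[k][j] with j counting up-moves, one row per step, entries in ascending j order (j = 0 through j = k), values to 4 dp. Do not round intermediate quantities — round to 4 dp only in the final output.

params: Δt=0.06350 u=1.08918 d=0.91812 q=0.50358 e^(-rΔt)=0.99575
t_8 payoffs: 48.0252 41.8816 34.5933 25.9471 15.6900 3.5219 0.0000 0.0000 0.0000
t_7: node(7,0) S=35.9155 payoff=45.0845 vs cont=44.7407 → 45.0845 [stop]  node(7,1) S=42.6070 payoff=38.3930 vs cont=38.0491 → 38.3930 [stop]  node(7,2) S=50.5453 payoff=30.4547 vs cont=30.1109 → 30.4547 [stop]  node(7,3) S=59.9625 payoff=21.0375 vs cont=20.6936 → 21.0375 [stop]  node(7,4) S=71.1344 payoff=9.8656 vs cont=9.5218 → 9.8656 [stop]  node(7,5) S=84.3877 payoff=0.0000 vs cont=1.7409 → 1.7409 [wait]  node(7,6) S=100.1102 payoff=0.0000 vs cont=0.0000 → 0.0000 [wait]  node(7,7) S=118.7621 payoff=0.0000 vs cont=0.0000 → 0.0000 [wait]  ⇒ S*(7)=71.1344
t_6: node(6,0) S=39.1184 payoff=41.8816 vs cont=41.5377 → 41.8816 [stop]  node(6,1) S=46.4067 payoff=34.5933 vs cont=34.2494 → 34.5933 [stop]  node(6,2) S=55.0529 payoff=25.9471 vs cont=25.6032 → 25.9471 [stop]  node(6,3) S=65.3100 payoff=15.6900 vs cont=15.3461 → 15.6900 [stop]  node(6,4) S=77.4781 payoff=3.5219 vs cont=5.7497 → 5.7497 [wait]  node(6,5) S=91.9134 payoff=0.0000 vs cont=0.8605 → 0.8605 [wait]  node(6,6) S=109.0381 payoff=0.0000 vs cont=0.0000 → 0.0000 [wait]  ⇒ S*(6)=65.3100
t_5: node(5,0) S=42.6070 payoff=38.3930 vs cont=38.0491 → 38.3930 [stop]  node(5,1) S=50.5453 payoff=30.4547 vs cont=30.1109 → 30.4547 [stop]  node(5,2) S=59.9625 payoff=21.0375 vs cont=20.6936 → 21.0375 [stop]  node(5,3) S=71.1344 payoff=9.8656 vs cont=10.6389 → 10.6389 [wait]  node(5,4) S=84.3877 payoff=0.0000 vs cont=3.2736 → 3.2736 [wait]  node(5,5) S=100.1102 payoff=0.0000 vs cont=0.4254 → 0.4254 [wait]  ⇒ S*(5)=59.9625
t_4: node(4,0) S=46.4067 payoff=34.5933 vs cont=34.2494 → 34.5933 [stop]  node(4,1) S=55.0529 payoff=25.9471 vs cont=25.6032 → 25.9471 [stop]  node(4,2) S=65.3100 payoff=15.6900 vs cont=15.7338 → 15.7338 [wait]  node(4,3) S=77.4781 payoff=3.5219 vs cont=6.9005 → 6.9005 [wait]  node(4,4) S=91.9134 payoff=0.0000 vs cont=1.8315 → 1.8315 [wait]  ⇒ S*(4)=55.0529
t_3: node(3,0) S=50.5453 payoff=30.4547 vs cont=30.1109 → 30.4547 [stop]  node(3,1) S=59.9625 payoff=21.0375 vs cont=20.7156 → 21.0375 [stop]  node(3,2) S=71.1344 payoff=9.8656 vs cont=11.2376 → 11.2376 [wait]  node(3,3) S=84.3877 payoff=0.0000 vs cont=4.3294 → 4.3294 [wait]  ⇒ S*(3)=59.9625
t_2: node(2,0) S=55.0529 payoff=25.9471 vs cont=25.6032 → 25.9471 [stop]  node(2,1) S=65.3100 payoff=15.6900 vs cont=16.0341 → 16.0341 [wait]  node(2,2) S=77.4781 payoff=3.5219 vs cont=7.7258 → 7.7258 [wait]  ⇒ S*(2)=55.0529
t_1: node(1,0) S=59.9625 payoff=21.0375 vs cont=20.8661 → 21.0375 [stop]  node(1,1) S=71.1344 payoff=9.8656 vs cont=11.7999 → 11.7999 [wait]  ⇒ S*(1)=59.9625
t_0: node(0,0) S=65.3100 payoff=15.6900 vs cont=16.3160 → 16.3160 [wait]  ⇒ S*(0)=-

price = 16.3160
boundary = - 59.9625 55.0529 59.9625 55.0529 59.9625 65.3100 71.1344
tree:
16.3160
21.0375 11.7999
25.9471 16.0341 7.7258
30.4547 21.0375 11.2376 4.3294
34.5933 25.9471 15.7338 6.9005 1.8315
38.3930 30.4547 21.0375 10.6389 3.2736 0.4254
41.8816 34.5933 25.9471 15.6900 5.7497 0.8605 0.0000
45.0845 38.3930 30.4547 21.0375 9.8656 1.7409 0.0000 0.0000
48.0252 41.8816 34.5933 25.9471 15.6900 3.5219 0.0000 0.0000 0.0000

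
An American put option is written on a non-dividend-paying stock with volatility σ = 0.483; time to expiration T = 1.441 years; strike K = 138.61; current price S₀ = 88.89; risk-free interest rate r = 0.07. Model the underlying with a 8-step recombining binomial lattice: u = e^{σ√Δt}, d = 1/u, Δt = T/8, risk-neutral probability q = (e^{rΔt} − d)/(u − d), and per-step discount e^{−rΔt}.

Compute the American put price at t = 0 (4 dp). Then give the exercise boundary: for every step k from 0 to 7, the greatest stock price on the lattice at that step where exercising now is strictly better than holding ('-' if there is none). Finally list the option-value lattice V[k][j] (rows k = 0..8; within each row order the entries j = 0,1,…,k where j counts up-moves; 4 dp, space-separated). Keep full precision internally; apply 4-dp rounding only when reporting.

price = 51.9264
boundary = - 72.4147 58.9930 72.4147 58.9930 72.4147 88.8900 109.1137
tree:
51.9264
66.1953 37.8212
79.6170 50.9104 24.6226
90.5511 66.1953 35.6762 13.2831
99.4586 79.6170 49.7678 21.3334 4.9016
106.7151 90.5511 66.1953 33.2640 8.9555 0.6337
112.6267 99.4586 79.6170 49.7200 16.2926 1.2333 0.0000
117.4425 106.7151 90.5511 66.1953 29.4963 2.4003 0.0000 0.0000
121.3658 112.6267 99.4586 79.6170 49.7200 4.6715 0.0000 0.0000 0.0000

params: Δt=0.18013 u=1.22751 d=0.81465 q=0.47966 e^(-rΔt)=0.98747
t_8 payoffs: 121.3658 112.6267 99.4586 79.6170 49.7200 4.6715 0.0000 0.0000 0.0000
t_7: node(7,0) S=21.1675 payoff=117.4425 vs cont=115.7058 → 117.4425 [stop]  node(7,1) S=31.8949 payoff=106.7151 vs cont=104.9784 → 106.7151 [stop]  node(7,2) S=48.0589 payoff=90.5511 vs cont=88.8144 → 90.5511 [stop]  node(7,3) S=72.4147 payoff=66.1953 vs cont=64.4586 → 66.1953 [stop]  node(7,4) S=109.1137 payoff=29.4963 vs cont=27.7596 → 29.4963 [stop]  node(7,5) S=164.4114 payoff=0.0000 vs cont=2.4003 → 2.4003 [wait]  node(7,6) S=247.7334 payoff=0.0000 vs cont=0.0000 → 0.0000 [wait]  node(7,7) S=373.2821 payoff=0.0000 vs cont=0.0000 → 0.0000 [wait]  ⇒ S*(7)=109.1137
t_6: node(6,0) S=25.9833 payoff=112.6267 vs cont=110.8899 → 112.6267 [stop]  node(6,1) S=39.1514 payoff=99.4586 vs cont=97.7218 → 99.4586 [stop]  node(6,2) S=58.9930 payoff=79.6170 vs cont=77.8803 → 79.6170 [stop]  node(6,3) S=88.8900 payoff=49.7200 vs cont=47.9833 → 49.7200 [stop]  node(6,4) S=133.9385 payoff=4.6715 vs cont=16.2926 → 16.2926 [wait]  node(6,5) S=201.8172 payoff=0.0000 vs cont=1.2333 → 1.2333 [wait]  node(6,6) S=304.0961 payoff=0.0000 vs cont=0.0000 → 0.0000 [wait]  ⇒ S*(6)=88.8900
t_5: node(5,0) S=31.8949 payoff=106.7151 vs cont=104.9784 → 106.7151 [stop]  node(5,1) S=48.0589 payoff=90.5511 vs cont=88.8144 → 90.5511 [stop]  node(5,2) S=72.4147 payoff=66.1953 vs cont=64.4586 → 66.1953 [stop]  node(5,3) S=109.1137 payoff=29.4963 vs cont=33.2640 → 33.2640 [wait]  node(5,4) S=164.4114 payoff=0.0000 vs cont=8.9555 → 8.9555 [wait]  node(5,5) S=247.7334 payoff=0.0000 vs cont=0.6337 → 0.6337 [wait]  ⇒ S*(5)=72.4147
t_4: node(4,0) S=39.1514 payoff=99.4586 vs cont=97.7218 → 99.4586 [stop]  node(4,1) S=58.9930 payoff=79.6170 vs cont=77.8803 → 79.6170 [stop]  node(4,2) S=88.8900 payoff=49.7200 vs cont=49.7678 → 49.7678 [wait]  node(4,3) S=133.9385 payoff=4.6715 vs cont=21.3334 → 21.3334 [wait]  node(4,4) S=201.8172 payoff=0.0000 vs cont=4.9016 → 4.9016 [wait]  ⇒ S*(4)=58.9930
t_3: node(3,0) S=48.0589 payoff=90.5511 vs cont=88.8144 → 90.5511 [stop]  node(3,1) S=72.4147 payoff=66.1953 vs cont=64.4813 → 66.1953 [stop]  node(3,2) S=109.1137 payoff=29.4963 vs cont=35.6762 → 35.6762 [wait]  node(3,3) S=164.4114 payoff=0.0000 vs cont=13.2831 → 13.2831 [wait]  ⇒ S*(3)=72.4147
t_2: node(2,0) S=58.9930 payoff=79.6170 vs cont=77.8803 → 79.6170 [stop]  node(2,1) S=88.8900 payoff=49.7200 vs cont=50.9104 → 50.9104 [wait]  node(2,2) S=133.9385 payoff=4.6715 vs cont=24.6226 → 24.6226 [wait]  ⇒ S*(2)=58.9930
t_1: node(1,0) S=72.4147 payoff=66.1953 vs cont=65.0224 → 66.1953 [stop]  node(1,1) S=109.1137 payoff=29.4963 vs cont=37.8212 → 37.8212 [wait]  ⇒ S*(1)=72.4147
t_0: node(0,0) S=88.8900 payoff=49.7200 vs cont=51.9264 → 51.9264 [wait]  ⇒ S*(0)=-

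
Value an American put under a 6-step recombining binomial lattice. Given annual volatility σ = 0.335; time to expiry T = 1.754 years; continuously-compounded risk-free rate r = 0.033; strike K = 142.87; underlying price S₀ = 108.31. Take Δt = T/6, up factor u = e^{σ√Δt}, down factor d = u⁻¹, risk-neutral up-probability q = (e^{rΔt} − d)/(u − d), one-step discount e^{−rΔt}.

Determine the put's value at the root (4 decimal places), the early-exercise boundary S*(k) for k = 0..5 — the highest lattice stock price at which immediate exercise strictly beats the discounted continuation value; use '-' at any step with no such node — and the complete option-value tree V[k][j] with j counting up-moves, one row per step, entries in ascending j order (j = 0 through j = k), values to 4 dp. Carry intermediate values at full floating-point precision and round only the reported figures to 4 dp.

params: Δt=0.29233 u=1.19857 d=0.83433 q=0.48146 e^(-rΔt)=0.99040
t_6 payoffs: 106.3364 90.3871 67.4749 34.5600 0.0000 0.0000 0.0000
t_5: node(5,0) S=43.7880 payoff=99.0820 vs cont=97.7103 → 99.0820 [stop]  node(5,1) S=62.9044 payoff=79.9656 vs cont=78.5940 → 79.9656 [stop]  node(5,2) S=90.3662 payoff=52.5038 vs cont=51.1322 → 52.5038 [stop]  node(5,3) S=129.8169 payoff=13.0531 vs cont=17.7489 → 17.7489 [wait]  node(5,4) S=186.4903 payoff=0.0000 vs cont=0.0000 → 0.0000 [wait]  node(5,5) S=267.9054 payoff=0.0000 vs cont=0.0000 → 0.0000 [wait]  ⇒ S*(5)=90.3662
t_4: node(4,0) S=52.4829 payoff=90.3871 vs cont=89.0154 → 90.3871 [stop]  node(4,1) S=75.3951 payoff=67.4749 vs cont=66.1032 → 67.4749 [stop]  node(4,2) S=108.3100 payoff=34.5600 vs cont=35.4274 → 35.4274 [wait]  node(4,3) S=155.5943 payoff=0.0000 vs cont=9.1152 → 9.1152 [wait]  node(4,4) S=223.5213 payoff=0.0000 vs cont=0.0000 → 0.0000 [wait]  ⇒ S*(4)=75.3951
t_3: node(3,0) S=62.9044 payoff=79.9656 vs cont=78.5940 → 79.9656 [stop]  node(3,1) S=90.3662 payoff=52.5038 vs cont=51.5458 → 52.5038 [stop]  node(3,2) S=129.8169 payoff=13.0531 vs cont=22.5408 → 22.5408 [wait]  node(3,3) S=186.4903 payoff=0.0000 vs cont=4.6813 → 4.6813 [wait]  ⇒ S*(3)=90.3662
t_2: node(2,0) S=75.3951 payoff=67.4749 vs cont=66.1032 → 67.4749 [stop]  node(2,1) S=108.3100 payoff=34.5600 vs cont=37.7124 → 37.7124 [wait]  node(2,2) S=155.5943 payoff=0.0000 vs cont=13.8084 → 13.8084 [wait]  ⇒ S*(2)=75.3951
t_1: node(1,0) S=90.3662 payoff=52.5038 vs cont=52.6353 → 52.6353 [wait]  node(1,1) S=129.8169 payoff=13.0531 vs cont=25.9521 → 25.9521 [wait]  ⇒ S*(1)=-
t_0: node(0,0) S=108.3100 payoff=34.5600 vs cont=39.4066 → 39.4066 [wait]  ⇒ S*(0)=-

price = 39.4066
boundary = - - 75.3951 90.3662 75.3951 90.3662
tree:
39.4066
52.6353 25.9521
67.4749 37.7124 13.8084
79.9656 52.5038 22.5408 4.6813
90.3871 67.4749 35.4274 9.1152 0.0000
99.0820 79.9656 52.5038 17.7489 0.0000 0.0000
106.3364 90.3871 67.4749 34.5600 0.0000 0.0000 0.0000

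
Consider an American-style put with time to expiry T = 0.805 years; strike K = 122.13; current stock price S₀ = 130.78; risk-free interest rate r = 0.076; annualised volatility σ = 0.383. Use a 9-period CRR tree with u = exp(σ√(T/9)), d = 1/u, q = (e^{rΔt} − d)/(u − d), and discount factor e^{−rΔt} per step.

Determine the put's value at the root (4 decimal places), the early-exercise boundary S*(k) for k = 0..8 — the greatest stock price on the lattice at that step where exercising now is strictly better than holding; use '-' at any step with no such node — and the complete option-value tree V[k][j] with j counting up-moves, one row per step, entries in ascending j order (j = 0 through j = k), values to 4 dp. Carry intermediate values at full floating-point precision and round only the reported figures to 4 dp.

price = 10.7361
boundary = - - - - 82.7097 92.7476 82.7097 92.7476 104.0037
tree:
10.7361
15.5536 6.0860
21.9135 9.4334 2.8363
29.9131 14.2475 4.7690 0.9507
39.4203 20.8550 7.8631 1.7534 0.1644
48.3718 29.3824 12.6490 3.2053 0.3318 0.0000
56.3545 39.4203 19.7054 5.7959 0.6697 0.0000 0.0000
63.4732 48.3718 29.3824 10.3393 1.3514 0.0000 0.0000 0.0000
69.8215 56.3545 39.4203 18.1263 2.7274 0.0000 0.0000 0.0000 0.0000
75.4828 63.4732 48.3718 29.3824 5.5041 0.0000 0.0000 0.0000 0.0000 0.0000

params: Δt=0.08944 u=1.12136 d=0.89177 q=0.50110 e^(-rΔt)=0.99323
t_9 payoffs: 75.4828 63.4732 48.3718 29.3824 5.5041 0.0000 0.0000 0.0000 0.0000 0.0000
t_8: node(8,0) S=52.3085 payoff=69.8215 vs cont=68.9942 → 69.8215 [stop]  node(8,1) S=65.7755 payoff=56.3545 vs cont=55.5271 → 56.3545 [stop]  node(8,2) S=82.7097 payoff=39.4203 vs cont=38.5929 → 39.4203 [stop]  node(8,3) S=104.0037 payoff=18.1263 vs cont=17.2989 → 18.1263 [stop]  node(8,4) S=130.7800 payoff=0.0000 vs cont=2.7274 → 2.7274 [wait]  node(8,5) S=164.4499 payoff=0.0000 vs cont=0.0000 → 0.0000 [wait]  node(8,6) S=206.7884 payoff=0.0000 vs cont=0.0000 → 0.0000 [wait]  node(8,7) S=260.0270 payoff=0.0000 vs cont=0.0000 → 0.0000 [wait]  node(8,8) S=326.9722 payoff=0.0000 vs cont=0.0000 → 0.0000 [wait]  ⇒ S*(8)=104.0037
t_7: node(7,0) S=58.6568 payoff=63.4732 vs cont=62.6458 → 63.4732 [stop]  node(7,1) S=73.7582 payoff=48.3718 vs cont=47.5444 → 48.3718 [stop]  node(7,2) S=92.7476 payoff=29.3824 vs cont=28.5550 → 29.3824 [stop]  node(7,3) S=116.6259 payoff=5.5041 vs cont=10.3393 → 10.3393 [wait]  node(7,4) S=146.6518 payoff=0.0000 vs cont=1.3514 → 1.3514 [wait]  node(7,5) S=184.4081 payoff=0.0000 vs cont=0.0000 → 0.0000 [wait]  node(7,6) S=231.8848 payoff=0.0000 vs cont=0.0000 → 0.0000 [wait]  node(7,7) S=291.5846 payoff=0.0000 vs cont=0.0000 → 0.0000 [wait]  ⇒ S*(7)=92.7476
t_6: node(6,0) S=65.7755 payoff=56.3545 vs cont=55.5271 → 56.3545 [stop]  node(6,1) S=82.7097 payoff=39.4203 vs cont=38.5929 → 39.4203 [stop]  node(6,2) S=104.0037 payoff=18.1263 vs cont=19.7054 → 19.7054 [wait]  node(6,3) S=130.7800 payoff=0.0000 vs cont=5.7959 → 5.7959 [wait]  node(6,4) S=164.4499 payoff=0.0000 vs cont=0.6697 → 0.6697 [wait]  node(6,5) S=206.7884 payoff=0.0000 vs cont=0.0000 → 0.0000 [wait]  node(6,6) S=260.0270 payoff=0.0000 vs cont=0.0000 → 0.0000 [wait]  ⇒ S*(6)=82.7097
t_5: node(5,0) S=73.7582 payoff=48.3718 vs cont=47.5444 → 48.3718 [stop]  node(5,1) S=92.7476 payoff=29.3824 vs cont=29.3409 → 29.3824 [stop]  node(5,2) S=116.6259 payoff=5.5041 vs cont=12.6490 → 12.6490 [wait]  node(5,3) S=146.6518 payoff=0.0000 vs cont=3.2053 → 3.2053 [wait]  node(5,4) S=184.4081 payoff=0.0000 vs cont=0.3318 → 0.3318 [wait]  node(5,5) S=231.8848 payoff=0.0000 vs cont=0.0000 → 0.0000 [wait]  ⇒ S*(5)=92.7476
t_4: node(4,0) S=82.7097 payoff=39.4203 vs cont=38.5929 → 39.4203 [stop]  node(4,1) S=104.0037 payoff=18.1263 vs cont=20.8550 → 20.8550 [wait]  node(4,2) S=130.7800 payoff=0.0000 vs cont=7.8631 → 7.8631 [wait]  node(4,3) S=164.4499 payoff=0.0000 vs cont=1.7534 → 1.7534 [wait]  node(4,4) S=206.7884 payoff=0.0000 vs cont=0.1644 → 0.1644 [wait]  ⇒ S*(4)=82.7097
t_3: node(3,0) S=92.7476 payoff=29.3824 vs cont=29.9131 → 29.9131 [wait]  node(3,1) S=116.6259 payoff=5.5041 vs cont=14.2475 → 14.2475 [wait]  node(3,2) S=146.6518 payoff=0.0000 vs cont=4.7690 → 4.7690 [wait]  node(3,3) S=184.4081 payoff=0.0000 vs cont=0.9507 → 0.9507 [wait]  ⇒ S*(3)=-
t_2: node(2,0) S=104.0037 payoff=18.1263 vs cont=21.9135 → 21.9135 [wait]  node(2,1) S=130.7800 payoff=0.0000 vs cont=9.4334 → 9.4334 [wait]  node(2,2) S=164.4499 payoff=0.0000 vs cont=2.8363 → 2.8363 [wait]  ⇒ S*(2)=-
t_1: node(1,0) S=116.6259 payoff=5.5041 vs cont=15.5536 → 15.5536 [wait]  node(1,1) S=146.6518 payoff=0.0000 vs cont=6.0860 → 6.0860 [wait]  ⇒ S*(1)=-
t_0: node(0,0) S=130.7800 payoff=0.0000 vs cont=10.7361 → 10.7361 [wait]  ⇒ S*(0)=-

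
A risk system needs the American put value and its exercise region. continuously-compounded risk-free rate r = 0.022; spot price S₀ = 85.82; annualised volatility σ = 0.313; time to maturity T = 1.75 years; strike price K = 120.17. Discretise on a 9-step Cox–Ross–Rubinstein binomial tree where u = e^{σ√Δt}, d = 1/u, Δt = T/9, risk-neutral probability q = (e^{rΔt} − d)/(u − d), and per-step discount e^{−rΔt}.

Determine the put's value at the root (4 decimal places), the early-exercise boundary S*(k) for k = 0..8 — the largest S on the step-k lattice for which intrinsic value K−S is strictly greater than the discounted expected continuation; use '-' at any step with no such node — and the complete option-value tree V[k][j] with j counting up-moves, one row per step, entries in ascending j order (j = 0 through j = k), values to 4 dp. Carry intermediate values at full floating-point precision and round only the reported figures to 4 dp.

price = 37.0113
boundary = - - 65.1187 74.7562 65.1187 74.7562 65.1187 74.7562 85.8200
tree:
37.0113
45.7731 27.8882
55.0513 36.1712 19.2005
63.4463 45.4138 26.5219 11.4728
70.7591 55.0513 35.3909 17.1899 5.4070
77.1291 63.4463 45.4138 24.8928 9.0326 1.5437
82.6778 70.7591 55.0513 34.5364 14.7106 2.9873 0.0000
87.5113 77.1291 63.4463 45.4138 23.1089 5.7810 0.0000 0.0000
91.7216 82.6778 70.7591 55.0513 34.3500 11.1871 0.0000 0.0000 0.0000
95.3891 87.5113 77.1291 63.4463 45.4138 21.6488 0.0000 0.0000 0.0000 0.0000

Δt=0.19444  u=1.14800  d=0.87108  q=0.48103  discount=0.99573
step 9 (expiry): payoffs max(K−S,0) = 95.3891 87.5113 77.1291 63.4463 45.4138 21.6488 0.0000 0.0000 0.0000 0.0000
step 8: (k=8,j=0): S=28.4484, (K−S)⁺=91.7216, hold=91.2086 ⇒ V=91.7216 exercise | (k=8,j=1): S=37.4922, (K−S)⁺=82.6778, hold=82.1649 ⇒ V=82.6778 exercise | (k=8,j=2): S=49.4109, (K−S)⁺=70.7591, hold=70.2461 ⇒ V=70.7591 exercise | (k=8,j=3): S=65.1187, (K−S)⁺=55.0513, hold=54.5383 ⇒ V=55.0513 exercise | (k=8,j=4): S=85.8200, (K−S)⁺=34.3500, hold=33.8370 ⇒ V=34.3500 exercise | (k=8,j=5): S=113.1022, (K−S)⁺=7.0678, hold=11.1871 ⇒ V=11.1871 continue | (k=8,j=6): S=149.0575, (K−S)⁺=0.0000, hold=0.0000 ⇒ V=0.0000 continue | (k=8,j=7): S=196.4430, (K−S)⁺=0.0000, hold=0.0000 ⇒ V=0.0000 continue | (k=8,j=8): S=258.8923, (K−S)⁺=0.0000, hold=0.0000 ⇒ V=0.0000 continue  boundary S*=85.8200
step 7: (k=7,j=0): S=32.6587, (K−S)⁺=87.5113, hold=86.9983 ⇒ V=87.5113 exercise | (k=7,j=1): S=43.0409, (K−S)⁺=77.1291, hold=76.6161 ⇒ V=77.1291 exercise | (k=7,j=2): S=56.7237, (K−S)⁺=63.4463, hold=62.9333 ⇒ V=63.4463 exercise | (k=7,j=3): S=74.7562, (K−S)⁺=45.4138, hold=44.9008 ⇒ V=45.4138 exercise | (k=7,j=4): S=98.5212, (K−S)⁺=21.6488, hold=23.1089 ⇒ V=23.1089 continue | (k=7,j=5): S=129.8412, (K−S)⁺=0.0000, hold=5.7810 ⇒ V=5.7810 continue | (k=7,j=6): S=171.1178, (K−S)⁺=0.0000, hold=0.0000 ⇒ V=0.0000 continue | (k=7,j=7): S=225.5163, (K−S)⁺=0.0000, hold=0.0000 ⇒ V=0.0000 continue  boundary S*=74.7562
step 6: (k=6,j=0): S=37.4922, (K−S)⁺=82.6778, hold=82.1649 ⇒ V=82.6778 exercise | (k=6,j=1): S=49.4109, (K−S)⁺=70.7591, hold=70.2461 ⇒ V=70.7591 exercise | (k=6,j=2): S=65.1187, (K−S)⁺=55.0513, hold=54.5383 ⇒ V=55.0513 exercise | (k=6,j=3): S=85.8200, (K−S)⁺=34.3500, hold=34.5364 ⇒ V=34.5364 continue | (k=6,j=4): S=113.1022, (K−S)⁺=7.0678, hold=14.7106 ⇒ V=14.7106 continue | (k=6,j=5): S=149.0575, (K−S)⁺=0.0000, hold=2.9873 ⇒ V=2.9873 continue | (k=6,j=6): S=196.4430, (K−S)⁺=0.0000, hold=0.0000 ⇒ V=0.0000 continue  boundary S*=65.1187
step 5: (k=5,j=0): S=43.0409, (K−S)⁺=77.1291, hold=76.6161 ⇒ V=77.1291 exercise | (k=5,j=1): S=56.7237, (K−S)⁺=63.4463, hold=62.9333 ⇒ V=63.4463 exercise | (k=5,j=2): S=74.7562, (K−S)⁺=45.4138, hold=44.9901 ⇒ V=45.4138 exercise | (k=5,j=3): S=98.5212, (K−S)⁺=21.6488, hold=24.8928 ⇒ V=24.8928 continue | (k=5,j=4): S=129.8412, (K−S)⁺=0.0000, hold=9.0326 ⇒ V=9.0326 continue | (k=5,j=5): S=171.1178, (K−S)⁺=0.0000, hold=1.5437 ⇒ V=1.5437 continue  boundary S*=74.7562
step 4: (k=4,j=0): S=49.4109, (K−S)⁺=70.7591, hold=70.2461 ⇒ V=70.7591 exercise | (k=4,j=1): S=65.1187, (K−S)⁺=55.0513, hold=54.5383 ⇒ V=55.0513 exercise | (k=4,j=2): S=85.8200, (K−S)⁺=34.3500, hold=35.3909 ⇒ V=35.3909 continue | (k=4,j=3): S=113.1022, (K−S)⁺=7.0678, hold=17.1899 ⇒ V=17.1899 continue | (k=4,j=4): S=149.0575, (K−S)⁺=0.0000, hold=5.4070 ⇒ V=5.4070 continue  boundary S*=65.1187
step 3: (k=3,j=0): S=56.7237, (K−S)⁺=63.4463, hold=62.9333 ⇒ V=63.4463 exercise | (k=3,j=1): S=74.7562, (K−S)⁺=45.4138, hold=45.3994 ⇒ V=45.4138 exercise | (k=3,j=2): S=98.5212, (K−S)⁺=21.6488, hold=26.5219 ⇒ V=26.5219 continue | (k=3,j=3): S=129.8412, (K−S)⁺=0.0000, hold=11.4728 ⇒ V=11.4728 continue  boundary S*=74.7562
step 2: (k=2,j=0): S=65.1187, (K−S)⁺=55.0513, hold=54.5383 ⇒ V=55.0513 exercise | (k=2,j=1): S=85.8200, (K−S)⁺=34.3500, hold=36.1712 ⇒ V=36.1712 continue | (k=2,j=2): S=113.1022, (K−S)⁺=7.0678, hold=19.2005 ⇒ V=19.2005 continue  boundary S*=65.1187
step 1: (k=1,j=0): S=74.7562, (K−S)⁺=45.4138, hold=45.7731 ⇒ V=45.7731 continue | (k=1,j=1): S=98.5212, (K−S)⁺=21.6488, hold=27.8882 ⇒ V=27.8882 continue  boundary S*=-
step 0: (k=0,j=0): S=85.8200, (K−S)⁺=34.3500, hold=37.0113 ⇒ V=37.0113 continue  boundary S*=-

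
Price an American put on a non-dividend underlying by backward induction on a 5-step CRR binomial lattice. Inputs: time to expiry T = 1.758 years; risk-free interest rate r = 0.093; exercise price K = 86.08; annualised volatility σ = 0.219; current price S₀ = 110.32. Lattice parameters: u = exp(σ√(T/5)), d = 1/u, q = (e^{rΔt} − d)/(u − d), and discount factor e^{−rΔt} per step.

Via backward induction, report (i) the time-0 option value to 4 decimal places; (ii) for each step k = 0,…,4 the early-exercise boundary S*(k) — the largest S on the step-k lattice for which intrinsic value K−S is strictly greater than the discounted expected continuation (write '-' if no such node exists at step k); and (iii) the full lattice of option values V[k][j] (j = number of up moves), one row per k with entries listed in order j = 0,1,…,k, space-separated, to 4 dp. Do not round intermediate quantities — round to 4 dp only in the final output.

Δt=0.35160, u=1.13867, d=0.87822, q=0.59521, disc=e^(-rΔt)=0.96783
k=5 terminal: V=max(K-S,0) → 28.4470 11.3552 0.0000 0.0000 0.0000 0.0000
k=4: j=0 S=65.6248 intr=20.4552 cont=17.6860 V=20.4552[EX]; j=1 S=85.0866 intr=0.9934 cont=4.4487 V=4.4487[hold]; j=2 S=110.3200 intr=0.0000 cont=0.0000 V=0.0000[hold]; j=3 S=143.0367 intr=0.0000 cont=0.0000 V=0.0000[hold]; j=4 S=185.4559 intr=0.0000 cont=0.0000 V=0.0000[hold]  S*(4)=65.6248
k=3: j=0 S=74.7248 intr=11.3552 cont=10.5765 V=11.3552[EX]; j=1 S=96.8852 intr=0.0000 cont=1.7429 V=1.7429[hold]; j=2 S=125.6177 intr=0.0000 cont=0.0000 V=0.0000[hold]; j=3 S=162.8711 intr=0.0000 cont=0.0000 V=0.0000[hold]  S*(3)=74.7248
k=2: j=0 S=85.0866 intr=0.9934 cont=5.4527 V=5.4527[hold]; j=1 S=110.3200 intr=0.0000 cont=0.6828 V=0.6828[hold]; j=2 S=143.0367 intr=0.0000 cont=0.0000 V=0.0000[hold]  S*(2)=-
k=1: j=0 S=96.8852 intr=0.0000 cont=2.5295 V=2.5295[hold]; j=1 S=125.6177 intr=0.0000 cont=0.2675 V=0.2675[hold]  S*(1)=-
k=0: j=0 S=110.3200 intr=0.0000 cont=1.1451 V=1.1451[hold]  S*(0)=-

price = 1.1451
boundary = - - - 74.7248 65.6248
tree:
1.1451
2.5295 0.2675
5.4527 0.6828 0.0000
11.3552 1.7429 0.0000 0.0000
20.4552 4.4487 0.0000 0.0000 0.0000
28.4470 11.3552 0.0000 0.0000 0.0000 0.0000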